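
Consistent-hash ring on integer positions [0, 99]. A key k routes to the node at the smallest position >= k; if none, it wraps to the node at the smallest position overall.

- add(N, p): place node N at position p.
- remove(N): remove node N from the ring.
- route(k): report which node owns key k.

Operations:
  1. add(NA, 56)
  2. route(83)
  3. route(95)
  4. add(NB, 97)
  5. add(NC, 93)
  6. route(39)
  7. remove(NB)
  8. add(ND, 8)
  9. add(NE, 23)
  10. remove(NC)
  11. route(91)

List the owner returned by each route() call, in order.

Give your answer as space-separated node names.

Op 1: add NA@56 -> ring=[56:NA]
Op 2: route key 83: none >= 83, wrap to smallest pos 56 -> NA
Op 3: route key 95: none >= 95, wrap to smallest pos 56 -> NA
Op 4: add NB@97 -> ring=[56:NA,97:NB]
Op 5: add NC@93 -> ring=[56:NA,93:NC,97:NB]
Op 6: route key 39: smallest pos >= 39 is 56 -> NA
Op 7: remove NB -> ring=[56:NA,93:NC]
Op 8: add ND@8 -> ring=[8:ND,56:NA,93:NC]
Op 9: add NE@23 -> ring=[8:ND,23:NE,56:NA,93:NC]
Op 10: remove NC -> ring=[8:ND,23:NE,56:NA]
Op 11: route key 91: none >= 91, wrap to smallest pos 8 -> ND

Answer: NA NA NA ND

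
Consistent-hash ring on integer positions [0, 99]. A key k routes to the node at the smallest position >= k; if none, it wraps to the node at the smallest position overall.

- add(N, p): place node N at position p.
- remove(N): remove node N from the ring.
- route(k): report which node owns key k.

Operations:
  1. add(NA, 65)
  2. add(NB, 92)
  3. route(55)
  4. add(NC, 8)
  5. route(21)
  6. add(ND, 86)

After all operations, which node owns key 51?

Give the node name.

Op 1: add NA@65 -> ring=[65:NA]
Op 2: add NB@92 -> ring=[65:NA,92:NB]
Op 3: route key 55: smallest pos >= 55 is 65 -> NA
Op 4: add NC@8 -> ring=[8:NC,65:NA,92:NB]
Op 5: route key 21: smallest pos >= 21 is 65 -> NA
Op 6: add ND@86 -> ring=[8:NC,65:NA,86:ND,92:NB]
Final route key 51: smallest pos >= 51 is 65 -> NA

Answer: NA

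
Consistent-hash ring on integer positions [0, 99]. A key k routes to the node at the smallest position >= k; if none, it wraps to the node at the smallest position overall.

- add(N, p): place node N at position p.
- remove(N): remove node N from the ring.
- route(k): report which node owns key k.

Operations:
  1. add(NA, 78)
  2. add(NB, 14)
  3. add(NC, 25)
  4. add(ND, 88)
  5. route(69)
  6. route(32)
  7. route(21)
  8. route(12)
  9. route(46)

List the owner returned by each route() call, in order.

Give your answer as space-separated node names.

Answer: NA NA NC NB NA

Derivation:
Op 1: add NA@78 -> ring=[78:NA]
Op 2: add NB@14 -> ring=[14:NB,78:NA]
Op 3: add NC@25 -> ring=[14:NB,25:NC,78:NA]
Op 4: add ND@88 -> ring=[14:NB,25:NC,78:NA,88:ND]
Op 5: route key 69: smallest pos >= 69 is 78 -> NA
Op 6: route key 32: smallest pos >= 32 is 78 -> NA
Op 7: route key 21: smallest pos >= 21 is 25 -> NC
Op 8: route key 12: smallest pos >= 12 is 14 -> NB
Op 9: route key 46: smallest pos >= 46 is 78 -> NA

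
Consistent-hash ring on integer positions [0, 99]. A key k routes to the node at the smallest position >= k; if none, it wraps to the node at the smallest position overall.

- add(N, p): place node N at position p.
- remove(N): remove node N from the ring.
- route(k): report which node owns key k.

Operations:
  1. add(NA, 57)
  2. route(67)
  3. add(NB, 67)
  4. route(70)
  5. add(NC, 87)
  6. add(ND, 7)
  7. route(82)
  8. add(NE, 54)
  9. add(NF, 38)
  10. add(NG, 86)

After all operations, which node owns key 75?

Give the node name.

Answer: NG

Derivation:
Op 1: add NA@57 -> ring=[57:NA]
Op 2: route key 67: none >= 67, wrap to smallest pos 57 -> NA
Op 3: add NB@67 -> ring=[57:NA,67:NB]
Op 4: route key 70: none >= 70, wrap to smallest pos 57 -> NA
Op 5: add NC@87 -> ring=[57:NA,67:NB,87:NC]
Op 6: add ND@7 -> ring=[7:ND,57:NA,67:NB,87:NC]
Op 7: route key 82: smallest pos >= 82 is 87 -> NC
Op 8: add NE@54 -> ring=[7:ND,54:NE,57:NA,67:NB,87:NC]
Op 9: add NF@38 -> ring=[7:ND,38:NF,54:NE,57:NA,67:NB,87:NC]
Op 10: add NG@86 -> ring=[7:ND,38:NF,54:NE,57:NA,67:NB,86:NG,87:NC]
Final route key 75: smallest pos >= 75 is 86 -> NG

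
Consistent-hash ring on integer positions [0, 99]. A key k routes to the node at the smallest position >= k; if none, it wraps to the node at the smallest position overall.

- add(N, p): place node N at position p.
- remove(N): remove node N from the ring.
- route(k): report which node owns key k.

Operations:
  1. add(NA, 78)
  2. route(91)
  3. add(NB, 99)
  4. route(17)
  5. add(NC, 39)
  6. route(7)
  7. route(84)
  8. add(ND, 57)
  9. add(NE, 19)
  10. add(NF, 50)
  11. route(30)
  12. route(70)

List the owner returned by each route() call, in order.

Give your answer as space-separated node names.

Op 1: add NA@78 -> ring=[78:NA]
Op 2: route key 91: none >= 91, wrap to smallest pos 78 -> NA
Op 3: add NB@99 -> ring=[78:NA,99:NB]
Op 4: route key 17: smallest pos >= 17 is 78 -> NA
Op 5: add NC@39 -> ring=[39:NC,78:NA,99:NB]
Op 6: route key 7: smallest pos >= 7 is 39 -> NC
Op 7: route key 84: smallest pos >= 84 is 99 -> NB
Op 8: add ND@57 -> ring=[39:NC,57:ND,78:NA,99:NB]
Op 9: add NE@19 -> ring=[19:NE,39:NC,57:ND,78:NA,99:NB]
Op 10: add NF@50 -> ring=[19:NE,39:NC,50:NF,57:ND,78:NA,99:NB]
Op 11: route key 30: smallest pos >= 30 is 39 -> NC
Op 12: route key 70: smallest pos >= 70 is 78 -> NA

Answer: NA NA NC NB NC NA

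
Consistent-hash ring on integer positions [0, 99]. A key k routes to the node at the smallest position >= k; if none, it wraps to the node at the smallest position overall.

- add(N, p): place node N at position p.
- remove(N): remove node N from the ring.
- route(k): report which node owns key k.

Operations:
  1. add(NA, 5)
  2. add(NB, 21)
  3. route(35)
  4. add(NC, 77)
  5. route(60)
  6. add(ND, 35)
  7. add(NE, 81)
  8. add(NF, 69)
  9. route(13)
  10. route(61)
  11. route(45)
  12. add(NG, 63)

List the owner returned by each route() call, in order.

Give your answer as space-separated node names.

Answer: NA NC NB NF NF

Derivation:
Op 1: add NA@5 -> ring=[5:NA]
Op 2: add NB@21 -> ring=[5:NA,21:NB]
Op 3: route key 35: none >= 35, wrap to smallest pos 5 -> NA
Op 4: add NC@77 -> ring=[5:NA,21:NB,77:NC]
Op 5: route key 60: smallest pos >= 60 is 77 -> NC
Op 6: add ND@35 -> ring=[5:NA,21:NB,35:ND,77:NC]
Op 7: add NE@81 -> ring=[5:NA,21:NB,35:ND,77:NC,81:NE]
Op 8: add NF@69 -> ring=[5:NA,21:NB,35:ND,69:NF,77:NC,81:NE]
Op 9: route key 13: smallest pos >= 13 is 21 -> NB
Op 10: route key 61: smallest pos >= 61 is 69 -> NF
Op 11: route key 45: smallest pos >= 45 is 69 -> NF
Op 12: add NG@63 -> ring=[5:NA,21:NB,35:ND,63:NG,69:NF,77:NC,81:NE]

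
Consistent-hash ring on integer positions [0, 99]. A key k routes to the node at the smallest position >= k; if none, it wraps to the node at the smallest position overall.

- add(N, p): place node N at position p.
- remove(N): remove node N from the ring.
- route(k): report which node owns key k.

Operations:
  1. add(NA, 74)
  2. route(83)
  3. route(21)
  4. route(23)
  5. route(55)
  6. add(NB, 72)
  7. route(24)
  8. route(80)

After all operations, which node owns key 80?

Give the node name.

Op 1: add NA@74 -> ring=[74:NA]
Op 2: route key 83: none >= 83, wrap to smallest pos 74 -> NA
Op 3: route key 21: smallest pos >= 21 is 74 -> NA
Op 4: route key 23: smallest pos >= 23 is 74 -> NA
Op 5: route key 55: smallest pos >= 55 is 74 -> NA
Op 6: add NB@72 -> ring=[72:NB,74:NA]
Op 7: route key 24: smallest pos >= 24 is 72 -> NB
Op 8: route key 80: none >= 80, wrap to smallest pos 72 -> NB
Final route key 80: none >= 80, wrap to smallest pos 72 -> NB

Answer: NB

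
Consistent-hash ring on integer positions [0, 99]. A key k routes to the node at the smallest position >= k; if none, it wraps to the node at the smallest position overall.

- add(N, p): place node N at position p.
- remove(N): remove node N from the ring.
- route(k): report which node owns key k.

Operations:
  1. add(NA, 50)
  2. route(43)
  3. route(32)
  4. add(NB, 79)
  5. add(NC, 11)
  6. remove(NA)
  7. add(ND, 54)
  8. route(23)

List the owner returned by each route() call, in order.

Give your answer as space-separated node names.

Answer: NA NA ND

Derivation:
Op 1: add NA@50 -> ring=[50:NA]
Op 2: route key 43: smallest pos >= 43 is 50 -> NA
Op 3: route key 32: smallest pos >= 32 is 50 -> NA
Op 4: add NB@79 -> ring=[50:NA,79:NB]
Op 5: add NC@11 -> ring=[11:NC,50:NA,79:NB]
Op 6: remove NA -> ring=[11:NC,79:NB]
Op 7: add ND@54 -> ring=[11:NC,54:ND,79:NB]
Op 8: route key 23: smallest pos >= 23 is 54 -> ND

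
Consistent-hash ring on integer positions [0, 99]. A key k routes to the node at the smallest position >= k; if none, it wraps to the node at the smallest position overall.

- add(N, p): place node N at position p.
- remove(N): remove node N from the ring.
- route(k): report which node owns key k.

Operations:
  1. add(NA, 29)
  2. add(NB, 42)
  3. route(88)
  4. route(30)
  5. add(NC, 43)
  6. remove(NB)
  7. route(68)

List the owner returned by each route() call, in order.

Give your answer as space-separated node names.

Op 1: add NA@29 -> ring=[29:NA]
Op 2: add NB@42 -> ring=[29:NA,42:NB]
Op 3: route key 88: none >= 88, wrap to smallest pos 29 -> NA
Op 4: route key 30: smallest pos >= 30 is 42 -> NB
Op 5: add NC@43 -> ring=[29:NA,42:NB,43:NC]
Op 6: remove NB -> ring=[29:NA,43:NC]
Op 7: route key 68: none >= 68, wrap to smallest pos 29 -> NA

Answer: NA NB NA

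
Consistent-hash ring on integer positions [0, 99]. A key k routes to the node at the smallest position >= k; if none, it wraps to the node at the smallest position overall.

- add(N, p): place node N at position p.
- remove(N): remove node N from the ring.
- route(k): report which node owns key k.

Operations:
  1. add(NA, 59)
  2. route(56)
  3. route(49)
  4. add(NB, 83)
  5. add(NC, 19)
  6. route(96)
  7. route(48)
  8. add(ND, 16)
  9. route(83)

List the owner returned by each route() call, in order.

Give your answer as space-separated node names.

Op 1: add NA@59 -> ring=[59:NA]
Op 2: route key 56: smallest pos >= 56 is 59 -> NA
Op 3: route key 49: smallest pos >= 49 is 59 -> NA
Op 4: add NB@83 -> ring=[59:NA,83:NB]
Op 5: add NC@19 -> ring=[19:NC,59:NA,83:NB]
Op 6: route key 96: none >= 96, wrap to smallest pos 19 -> NC
Op 7: route key 48: smallest pos >= 48 is 59 -> NA
Op 8: add ND@16 -> ring=[16:ND,19:NC,59:NA,83:NB]
Op 9: route key 83: smallest pos >= 83 is 83 -> NB

Answer: NA NA NC NA NB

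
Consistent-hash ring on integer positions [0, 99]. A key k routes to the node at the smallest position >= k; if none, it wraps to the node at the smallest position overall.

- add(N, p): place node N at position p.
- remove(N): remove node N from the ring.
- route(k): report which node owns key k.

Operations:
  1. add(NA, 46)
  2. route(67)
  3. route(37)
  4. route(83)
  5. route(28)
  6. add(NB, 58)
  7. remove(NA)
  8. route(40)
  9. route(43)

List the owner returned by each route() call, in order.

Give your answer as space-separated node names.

Answer: NA NA NA NA NB NB

Derivation:
Op 1: add NA@46 -> ring=[46:NA]
Op 2: route key 67: none >= 67, wrap to smallest pos 46 -> NA
Op 3: route key 37: smallest pos >= 37 is 46 -> NA
Op 4: route key 83: none >= 83, wrap to smallest pos 46 -> NA
Op 5: route key 28: smallest pos >= 28 is 46 -> NA
Op 6: add NB@58 -> ring=[46:NA,58:NB]
Op 7: remove NA -> ring=[58:NB]
Op 8: route key 40: smallest pos >= 40 is 58 -> NB
Op 9: route key 43: smallest pos >= 43 is 58 -> NB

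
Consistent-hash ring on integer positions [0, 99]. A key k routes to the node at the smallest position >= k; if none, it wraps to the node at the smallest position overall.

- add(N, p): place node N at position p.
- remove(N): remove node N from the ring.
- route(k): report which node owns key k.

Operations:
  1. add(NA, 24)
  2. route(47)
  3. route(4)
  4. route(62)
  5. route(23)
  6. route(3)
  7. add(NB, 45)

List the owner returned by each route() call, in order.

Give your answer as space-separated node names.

Answer: NA NA NA NA NA

Derivation:
Op 1: add NA@24 -> ring=[24:NA]
Op 2: route key 47: none >= 47, wrap to smallest pos 24 -> NA
Op 3: route key 4: smallest pos >= 4 is 24 -> NA
Op 4: route key 62: none >= 62, wrap to smallest pos 24 -> NA
Op 5: route key 23: smallest pos >= 23 is 24 -> NA
Op 6: route key 3: smallest pos >= 3 is 24 -> NA
Op 7: add NB@45 -> ring=[24:NA,45:NB]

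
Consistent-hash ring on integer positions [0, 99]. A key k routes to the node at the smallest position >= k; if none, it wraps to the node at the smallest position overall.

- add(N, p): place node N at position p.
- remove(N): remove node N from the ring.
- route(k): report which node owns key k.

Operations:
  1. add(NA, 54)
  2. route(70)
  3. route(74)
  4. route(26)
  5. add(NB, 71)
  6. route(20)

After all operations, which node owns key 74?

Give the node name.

Answer: NA

Derivation:
Op 1: add NA@54 -> ring=[54:NA]
Op 2: route key 70: none >= 70, wrap to smallest pos 54 -> NA
Op 3: route key 74: none >= 74, wrap to smallest pos 54 -> NA
Op 4: route key 26: smallest pos >= 26 is 54 -> NA
Op 5: add NB@71 -> ring=[54:NA,71:NB]
Op 6: route key 20: smallest pos >= 20 is 54 -> NA
Final route key 74: none >= 74, wrap to smallest pos 54 -> NA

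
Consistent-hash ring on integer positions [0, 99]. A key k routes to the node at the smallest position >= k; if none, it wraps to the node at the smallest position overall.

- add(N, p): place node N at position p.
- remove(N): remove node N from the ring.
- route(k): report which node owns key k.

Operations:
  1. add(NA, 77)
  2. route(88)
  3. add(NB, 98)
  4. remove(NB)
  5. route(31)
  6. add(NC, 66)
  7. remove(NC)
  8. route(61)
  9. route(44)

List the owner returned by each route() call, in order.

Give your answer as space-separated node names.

Op 1: add NA@77 -> ring=[77:NA]
Op 2: route key 88: none >= 88, wrap to smallest pos 77 -> NA
Op 3: add NB@98 -> ring=[77:NA,98:NB]
Op 4: remove NB -> ring=[77:NA]
Op 5: route key 31: smallest pos >= 31 is 77 -> NA
Op 6: add NC@66 -> ring=[66:NC,77:NA]
Op 7: remove NC -> ring=[77:NA]
Op 8: route key 61: smallest pos >= 61 is 77 -> NA
Op 9: route key 44: smallest pos >= 44 is 77 -> NA

Answer: NA NA NA NA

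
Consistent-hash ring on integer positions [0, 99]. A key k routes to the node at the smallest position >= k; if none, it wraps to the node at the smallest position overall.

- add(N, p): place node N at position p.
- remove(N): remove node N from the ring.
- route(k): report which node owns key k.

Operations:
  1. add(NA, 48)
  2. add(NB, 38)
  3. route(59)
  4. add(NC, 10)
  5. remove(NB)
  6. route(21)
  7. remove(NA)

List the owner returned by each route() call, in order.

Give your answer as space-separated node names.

Op 1: add NA@48 -> ring=[48:NA]
Op 2: add NB@38 -> ring=[38:NB,48:NA]
Op 3: route key 59: none >= 59, wrap to smallest pos 38 -> NB
Op 4: add NC@10 -> ring=[10:NC,38:NB,48:NA]
Op 5: remove NB -> ring=[10:NC,48:NA]
Op 6: route key 21: smallest pos >= 21 is 48 -> NA
Op 7: remove NA -> ring=[10:NC]

Answer: NB NA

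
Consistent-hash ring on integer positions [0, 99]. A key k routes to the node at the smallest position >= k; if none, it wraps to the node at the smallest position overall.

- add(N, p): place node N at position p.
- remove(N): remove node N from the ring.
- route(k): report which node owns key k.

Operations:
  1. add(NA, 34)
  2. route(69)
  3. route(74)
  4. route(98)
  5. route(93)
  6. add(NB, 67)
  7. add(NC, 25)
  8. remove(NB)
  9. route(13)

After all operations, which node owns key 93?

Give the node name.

Op 1: add NA@34 -> ring=[34:NA]
Op 2: route key 69: none >= 69, wrap to smallest pos 34 -> NA
Op 3: route key 74: none >= 74, wrap to smallest pos 34 -> NA
Op 4: route key 98: none >= 98, wrap to smallest pos 34 -> NA
Op 5: route key 93: none >= 93, wrap to smallest pos 34 -> NA
Op 6: add NB@67 -> ring=[34:NA,67:NB]
Op 7: add NC@25 -> ring=[25:NC,34:NA,67:NB]
Op 8: remove NB -> ring=[25:NC,34:NA]
Op 9: route key 13: smallest pos >= 13 is 25 -> NC
Final route key 93: none >= 93, wrap to smallest pos 25 -> NC

Answer: NC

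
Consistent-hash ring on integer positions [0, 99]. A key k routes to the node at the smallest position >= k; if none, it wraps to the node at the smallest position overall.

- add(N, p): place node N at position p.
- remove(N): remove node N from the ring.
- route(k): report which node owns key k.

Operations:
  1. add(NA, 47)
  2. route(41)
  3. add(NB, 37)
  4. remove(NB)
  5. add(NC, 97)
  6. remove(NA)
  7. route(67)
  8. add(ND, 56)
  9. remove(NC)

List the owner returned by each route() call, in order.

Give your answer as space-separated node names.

Answer: NA NC

Derivation:
Op 1: add NA@47 -> ring=[47:NA]
Op 2: route key 41: smallest pos >= 41 is 47 -> NA
Op 3: add NB@37 -> ring=[37:NB,47:NA]
Op 4: remove NB -> ring=[47:NA]
Op 5: add NC@97 -> ring=[47:NA,97:NC]
Op 6: remove NA -> ring=[97:NC]
Op 7: route key 67: smallest pos >= 67 is 97 -> NC
Op 8: add ND@56 -> ring=[56:ND,97:NC]
Op 9: remove NC -> ring=[56:ND]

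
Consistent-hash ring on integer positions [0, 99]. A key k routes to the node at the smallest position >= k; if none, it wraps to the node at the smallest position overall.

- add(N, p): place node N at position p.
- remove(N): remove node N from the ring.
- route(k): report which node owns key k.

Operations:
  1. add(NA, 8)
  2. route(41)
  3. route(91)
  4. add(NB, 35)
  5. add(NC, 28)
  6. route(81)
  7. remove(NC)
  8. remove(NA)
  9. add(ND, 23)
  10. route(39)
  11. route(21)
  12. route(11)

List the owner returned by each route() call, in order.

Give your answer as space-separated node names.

Op 1: add NA@8 -> ring=[8:NA]
Op 2: route key 41: none >= 41, wrap to smallest pos 8 -> NA
Op 3: route key 91: none >= 91, wrap to smallest pos 8 -> NA
Op 4: add NB@35 -> ring=[8:NA,35:NB]
Op 5: add NC@28 -> ring=[8:NA,28:NC,35:NB]
Op 6: route key 81: none >= 81, wrap to smallest pos 8 -> NA
Op 7: remove NC -> ring=[8:NA,35:NB]
Op 8: remove NA -> ring=[35:NB]
Op 9: add ND@23 -> ring=[23:ND,35:NB]
Op 10: route key 39: none >= 39, wrap to smallest pos 23 -> ND
Op 11: route key 21: smallest pos >= 21 is 23 -> ND
Op 12: route key 11: smallest pos >= 11 is 23 -> ND

Answer: NA NA NA ND ND ND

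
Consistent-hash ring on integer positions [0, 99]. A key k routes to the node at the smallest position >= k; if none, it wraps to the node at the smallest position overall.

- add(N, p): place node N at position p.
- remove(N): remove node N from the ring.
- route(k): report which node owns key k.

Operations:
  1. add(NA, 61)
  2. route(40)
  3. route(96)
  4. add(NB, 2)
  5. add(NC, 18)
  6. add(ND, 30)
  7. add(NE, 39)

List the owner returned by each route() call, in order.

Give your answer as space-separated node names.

Answer: NA NA

Derivation:
Op 1: add NA@61 -> ring=[61:NA]
Op 2: route key 40: smallest pos >= 40 is 61 -> NA
Op 3: route key 96: none >= 96, wrap to smallest pos 61 -> NA
Op 4: add NB@2 -> ring=[2:NB,61:NA]
Op 5: add NC@18 -> ring=[2:NB,18:NC,61:NA]
Op 6: add ND@30 -> ring=[2:NB,18:NC,30:ND,61:NA]
Op 7: add NE@39 -> ring=[2:NB,18:NC,30:ND,39:NE,61:NA]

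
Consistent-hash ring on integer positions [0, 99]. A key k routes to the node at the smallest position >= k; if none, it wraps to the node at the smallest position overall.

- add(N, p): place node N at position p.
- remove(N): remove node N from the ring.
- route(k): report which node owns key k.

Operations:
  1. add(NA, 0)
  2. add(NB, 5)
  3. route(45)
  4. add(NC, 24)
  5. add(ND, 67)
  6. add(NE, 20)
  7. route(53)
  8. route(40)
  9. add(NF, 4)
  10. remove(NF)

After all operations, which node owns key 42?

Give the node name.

Op 1: add NA@0 -> ring=[0:NA]
Op 2: add NB@5 -> ring=[0:NA,5:NB]
Op 3: route key 45: none >= 45, wrap to smallest pos 0 -> NA
Op 4: add NC@24 -> ring=[0:NA,5:NB,24:NC]
Op 5: add ND@67 -> ring=[0:NA,5:NB,24:NC,67:ND]
Op 6: add NE@20 -> ring=[0:NA,5:NB,20:NE,24:NC,67:ND]
Op 7: route key 53: smallest pos >= 53 is 67 -> ND
Op 8: route key 40: smallest pos >= 40 is 67 -> ND
Op 9: add NF@4 -> ring=[0:NA,4:NF,5:NB,20:NE,24:NC,67:ND]
Op 10: remove NF -> ring=[0:NA,5:NB,20:NE,24:NC,67:ND]
Final route key 42: smallest pos >= 42 is 67 -> ND

Answer: ND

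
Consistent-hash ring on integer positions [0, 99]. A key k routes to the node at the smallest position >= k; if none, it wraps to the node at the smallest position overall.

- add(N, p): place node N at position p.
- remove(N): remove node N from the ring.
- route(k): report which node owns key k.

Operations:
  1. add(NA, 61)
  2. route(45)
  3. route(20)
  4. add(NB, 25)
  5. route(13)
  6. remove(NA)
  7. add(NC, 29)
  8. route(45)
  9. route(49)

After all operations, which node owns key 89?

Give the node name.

Answer: NB

Derivation:
Op 1: add NA@61 -> ring=[61:NA]
Op 2: route key 45: smallest pos >= 45 is 61 -> NA
Op 3: route key 20: smallest pos >= 20 is 61 -> NA
Op 4: add NB@25 -> ring=[25:NB,61:NA]
Op 5: route key 13: smallest pos >= 13 is 25 -> NB
Op 6: remove NA -> ring=[25:NB]
Op 7: add NC@29 -> ring=[25:NB,29:NC]
Op 8: route key 45: none >= 45, wrap to smallest pos 25 -> NB
Op 9: route key 49: none >= 49, wrap to smallest pos 25 -> NB
Final route key 89: none >= 89, wrap to smallest pos 25 -> NB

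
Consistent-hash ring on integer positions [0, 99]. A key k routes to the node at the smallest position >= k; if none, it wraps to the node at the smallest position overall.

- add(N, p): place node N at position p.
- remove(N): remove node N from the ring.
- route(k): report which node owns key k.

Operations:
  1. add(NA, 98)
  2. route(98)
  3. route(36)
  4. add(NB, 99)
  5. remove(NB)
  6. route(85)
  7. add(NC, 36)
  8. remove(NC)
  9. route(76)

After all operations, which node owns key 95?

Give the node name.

Answer: NA

Derivation:
Op 1: add NA@98 -> ring=[98:NA]
Op 2: route key 98: smallest pos >= 98 is 98 -> NA
Op 3: route key 36: smallest pos >= 36 is 98 -> NA
Op 4: add NB@99 -> ring=[98:NA,99:NB]
Op 5: remove NB -> ring=[98:NA]
Op 6: route key 85: smallest pos >= 85 is 98 -> NA
Op 7: add NC@36 -> ring=[36:NC,98:NA]
Op 8: remove NC -> ring=[98:NA]
Op 9: route key 76: smallest pos >= 76 is 98 -> NA
Final route key 95: smallest pos >= 95 is 98 -> NA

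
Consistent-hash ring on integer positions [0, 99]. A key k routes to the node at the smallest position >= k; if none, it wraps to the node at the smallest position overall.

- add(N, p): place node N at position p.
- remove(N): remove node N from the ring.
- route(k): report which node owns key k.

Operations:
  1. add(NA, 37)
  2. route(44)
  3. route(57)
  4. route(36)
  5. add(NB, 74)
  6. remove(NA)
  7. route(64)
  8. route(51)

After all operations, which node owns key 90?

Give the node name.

Answer: NB

Derivation:
Op 1: add NA@37 -> ring=[37:NA]
Op 2: route key 44: none >= 44, wrap to smallest pos 37 -> NA
Op 3: route key 57: none >= 57, wrap to smallest pos 37 -> NA
Op 4: route key 36: smallest pos >= 36 is 37 -> NA
Op 5: add NB@74 -> ring=[37:NA,74:NB]
Op 6: remove NA -> ring=[74:NB]
Op 7: route key 64: smallest pos >= 64 is 74 -> NB
Op 8: route key 51: smallest pos >= 51 is 74 -> NB
Final route key 90: none >= 90, wrap to smallest pos 74 -> NB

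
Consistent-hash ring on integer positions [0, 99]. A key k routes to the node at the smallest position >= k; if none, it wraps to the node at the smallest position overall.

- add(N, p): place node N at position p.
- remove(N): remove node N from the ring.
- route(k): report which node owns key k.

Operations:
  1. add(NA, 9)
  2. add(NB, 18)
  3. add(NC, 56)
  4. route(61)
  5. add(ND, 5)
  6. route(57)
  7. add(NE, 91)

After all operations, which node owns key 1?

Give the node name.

Answer: ND

Derivation:
Op 1: add NA@9 -> ring=[9:NA]
Op 2: add NB@18 -> ring=[9:NA,18:NB]
Op 3: add NC@56 -> ring=[9:NA,18:NB,56:NC]
Op 4: route key 61: none >= 61, wrap to smallest pos 9 -> NA
Op 5: add ND@5 -> ring=[5:ND,9:NA,18:NB,56:NC]
Op 6: route key 57: none >= 57, wrap to smallest pos 5 -> ND
Op 7: add NE@91 -> ring=[5:ND,9:NA,18:NB,56:NC,91:NE]
Final route key 1: smallest pos >= 1 is 5 -> ND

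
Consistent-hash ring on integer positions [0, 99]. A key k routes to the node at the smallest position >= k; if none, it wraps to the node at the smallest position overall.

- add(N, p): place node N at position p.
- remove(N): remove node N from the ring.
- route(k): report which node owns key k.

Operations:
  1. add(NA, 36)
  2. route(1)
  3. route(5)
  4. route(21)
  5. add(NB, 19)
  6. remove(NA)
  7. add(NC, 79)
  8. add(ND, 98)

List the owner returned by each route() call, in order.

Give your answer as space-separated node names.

Answer: NA NA NA

Derivation:
Op 1: add NA@36 -> ring=[36:NA]
Op 2: route key 1: smallest pos >= 1 is 36 -> NA
Op 3: route key 5: smallest pos >= 5 is 36 -> NA
Op 4: route key 21: smallest pos >= 21 is 36 -> NA
Op 5: add NB@19 -> ring=[19:NB,36:NA]
Op 6: remove NA -> ring=[19:NB]
Op 7: add NC@79 -> ring=[19:NB,79:NC]
Op 8: add ND@98 -> ring=[19:NB,79:NC,98:ND]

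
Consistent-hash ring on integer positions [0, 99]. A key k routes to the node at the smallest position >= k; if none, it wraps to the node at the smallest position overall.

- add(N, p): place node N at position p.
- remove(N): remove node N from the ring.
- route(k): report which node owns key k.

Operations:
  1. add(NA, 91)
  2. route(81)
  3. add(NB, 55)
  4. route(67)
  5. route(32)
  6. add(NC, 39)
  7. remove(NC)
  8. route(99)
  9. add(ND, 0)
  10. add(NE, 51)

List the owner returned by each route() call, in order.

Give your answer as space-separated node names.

Op 1: add NA@91 -> ring=[91:NA]
Op 2: route key 81: smallest pos >= 81 is 91 -> NA
Op 3: add NB@55 -> ring=[55:NB,91:NA]
Op 4: route key 67: smallest pos >= 67 is 91 -> NA
Op 5: route key 32: smallest pos >= 32 is 55 -> NB
Op 6: add NC@39 -> ring=[39:NC,55:NB,91:NA]
Op 7: remove NC -> ring=[55:NB,91:NA]
Op 8: route key 99: none >= 99, wrap to smallest pos 55 -> NB
Op 9: add ND@0 -> ring=[0:ND,55:NB,91:NA]
Op 10: add NE@51 -> ring=[0:ND,51:NE,55:NB,91:NA]

Answer: NA NA NB NB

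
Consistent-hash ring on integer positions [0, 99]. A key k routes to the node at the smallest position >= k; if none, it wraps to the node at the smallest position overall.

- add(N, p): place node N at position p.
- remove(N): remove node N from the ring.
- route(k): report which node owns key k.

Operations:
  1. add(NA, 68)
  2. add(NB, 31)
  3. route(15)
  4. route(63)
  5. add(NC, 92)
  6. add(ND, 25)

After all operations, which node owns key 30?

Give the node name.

Op 1: add NA@68 -> ring=[68:NA]
Op 2: add NB@31 -> ring=[31:NB,68:NA]
Op 3: route key 15: smallest pos >= 15 is 31 -> NB
Op 4: route key 63: smallest pos >= 63 is 68 -> NA
Op 5: add NC@92 -> ring=[31:NB,68:NA,92:NC]
Op 6: add ND@25 -> ring=[25:ND,31:NB,68:NA,92:NC]
Final route key 30: smallest pos >= 30 is 31 -> NB

Answer: NB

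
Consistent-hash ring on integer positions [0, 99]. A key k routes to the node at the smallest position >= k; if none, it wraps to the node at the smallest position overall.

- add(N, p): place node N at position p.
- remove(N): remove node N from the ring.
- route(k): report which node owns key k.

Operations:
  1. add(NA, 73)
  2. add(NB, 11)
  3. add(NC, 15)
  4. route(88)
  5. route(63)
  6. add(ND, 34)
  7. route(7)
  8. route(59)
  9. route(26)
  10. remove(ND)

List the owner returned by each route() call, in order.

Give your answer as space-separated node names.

Op 1: add NA@73 -> ring=[73:NA]
Op 2: add NB@11 -> ring=[11:NB,73:NA]
Op 3: add NC@15 -> ring=[11:NB,15:NC,73:NA]
Op 4: route key 88: none >= 88, wrap to smallest pos 11 -> NB
Op 5: route key 63: smallest pos >= 63 is 73 -> NA
Op 6: add ND@34 -> ring=[11:NB,15:NC,34:ND,73:NA]
Op 7: route key 7: smallest pos >= 7 is 11 -> NB
Op 8: route key 59: smallest pos >= 59 is 73 -> NA
Op 9: route key 26: smallest pos >= 26 is 34 -> ND
Op 10: remove ND -> ring=[11:NB,15:NC,73:NA]

Answer: NB NA NB NA ND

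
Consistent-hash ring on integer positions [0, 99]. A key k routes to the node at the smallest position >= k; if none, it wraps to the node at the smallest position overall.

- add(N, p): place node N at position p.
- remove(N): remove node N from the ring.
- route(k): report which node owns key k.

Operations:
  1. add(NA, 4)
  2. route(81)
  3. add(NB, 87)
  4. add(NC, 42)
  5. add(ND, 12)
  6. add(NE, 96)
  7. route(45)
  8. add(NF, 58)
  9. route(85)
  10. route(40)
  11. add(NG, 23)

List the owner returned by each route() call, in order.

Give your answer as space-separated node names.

Answer: NA NB NB NC

Derivation:
Op 1: add NA@4 -> ring=[4:NA]
Op 2: route key 81: none >= 81, wrap to smallest pos 4 -> NA
Op 3: add NB@87 -> ring=[4:NA,87:NB]
Op 4: add NC@42 -> ring=[4:NA,42:NC,87:NB]
Op 5: add ND@12 -> ring=[4:NA,12:ND,42:NC,87:NB]
Op 6: add NE@96 -> ring=[4:NA,12:ND,42:NC,87:NB,96:NE]
Op 7: route key 45: smallest pos >= 45 is 87 -> NB
Op 8: add NF@58 -> ring=[4:NA,12:ND,42:NC,58:NF,87:NB,96:NE]
Op 9: route key 85: smallest pos >= 85 is 87 -> NB
Op 10: route key 40: smallest pos >= 40 is 42 -> NC
Op 11: add NG@23 -> ring=[4:NA,12:ND,23:NG,42:NC,58:NF,87:NB,96:NE]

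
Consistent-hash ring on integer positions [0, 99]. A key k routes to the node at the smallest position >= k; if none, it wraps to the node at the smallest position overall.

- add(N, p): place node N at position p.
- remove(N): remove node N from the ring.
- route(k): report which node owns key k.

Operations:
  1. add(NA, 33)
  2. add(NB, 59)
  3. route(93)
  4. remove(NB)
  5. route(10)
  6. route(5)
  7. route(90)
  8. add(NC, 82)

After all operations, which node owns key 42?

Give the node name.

Op 1: add NA@33 -> ring=[33:NA]
Op 2: add NB@59 -> ring=[33:NA,59:NB]
Op 3: route key 93: none >= 93, wrap to smallest pos 33 -> NA
Op 4: remove NB -> ring=[33:NA]
Op 5: route key 10: smallest pos >= 10 is 33 -> NA
Op 6: route key 5: smallest pos >= 5 is 33 -> NA
Op 7: route key 90: none >= 90, wrap to smallest pos 33 -> NA
Op 8: add NC@82 -> ring=[33:NA,82:NC]
Final route key 42: smallest pos >= 42 is 82 -> NC

Answer: NC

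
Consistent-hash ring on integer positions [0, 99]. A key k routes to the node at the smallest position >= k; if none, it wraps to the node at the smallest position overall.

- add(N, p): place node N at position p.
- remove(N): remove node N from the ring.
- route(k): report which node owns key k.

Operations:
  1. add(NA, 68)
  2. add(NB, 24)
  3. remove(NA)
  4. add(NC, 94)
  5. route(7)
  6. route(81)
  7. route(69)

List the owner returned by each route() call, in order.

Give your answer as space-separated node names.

Op 1: add NA@68 -> ring=[68:NA]
Op 2: add NB@24 -> ring=[24:NB,68:NA]
Op 3: remove NA -> ring=[24:NB]
Op 4: add NC@94 -> ring=[24:NB,94:NC]
Op 5: route key 7: smallest pos >= 7 is 24 -> NB
Op 6: route key 81: smallest pos >= 81 is 94 -> NC
Op 7: route key 69: smallest pos >= 69 is 94 -> NC

Answer: NB NC NC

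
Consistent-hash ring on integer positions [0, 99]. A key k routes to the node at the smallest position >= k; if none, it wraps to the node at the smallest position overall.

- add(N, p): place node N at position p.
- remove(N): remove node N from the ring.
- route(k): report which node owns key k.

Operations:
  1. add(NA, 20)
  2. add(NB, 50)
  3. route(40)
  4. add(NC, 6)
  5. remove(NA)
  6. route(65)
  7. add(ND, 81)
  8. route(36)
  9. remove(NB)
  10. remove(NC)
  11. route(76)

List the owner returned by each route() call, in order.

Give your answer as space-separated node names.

Op 1: add NA@20 -> ring=[20:NA]
Op 2: add NB@50 -> ring=[20:NA,50:NB]
Op 3: route key 40: smallest pos >= 40 is 50 -> NB
Op 4: add NC@6 -> ring=[6:NC,20:NA,50:NB]
Op 5: remove NA -> ring=[6:NC,50:NB]
Op 6: route key 65: none >= 65, wrap to smallest pos 6 -> NC
Op 7: add ND@81 -> ring=[6:NC,50:NB,81:ND]
Op 8: route key 36: smallest pos >= 36 is 50 -> NB
Op 9: remove NB -> ring=[6:NC,81:ND]
Op 10: remove NC -> ring=[81:ND]
Op 11: route key 76: smallest pos >= 76 is 81 -> ND

Answer: NB NC NB ND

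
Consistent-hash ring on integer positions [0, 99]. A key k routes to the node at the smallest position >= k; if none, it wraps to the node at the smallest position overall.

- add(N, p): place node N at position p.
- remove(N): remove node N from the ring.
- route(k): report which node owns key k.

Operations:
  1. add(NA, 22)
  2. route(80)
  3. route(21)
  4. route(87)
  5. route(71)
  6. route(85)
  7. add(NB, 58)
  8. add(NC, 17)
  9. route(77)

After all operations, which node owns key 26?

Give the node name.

Answer: NB

Derivation:
Op 1: add NA@22 -> ring=[22:NA]
Op 2: route key 80: none >= 80, wrap to smallest pos 22 -> NA
Op 3: route key 21: smallest pos >= 21 is 22 -> NA
Op 4: route key 87: none >= 87, wrap to smallest pos 22 -> NA
Op 5: route key 71: none >= 71, wrap to smallest pos 22 -> NA
Op 6: route key 85: none >= 85, wrap to smallest pos 22 -> NA
Op 7: add NB@58 -> ring=[22:NA,58:NB]
Op 8: add NC@17 -> ring=[17:NC,22:NA,58:NB]
Op 9: route key 77: none >= 77, wrap to smallest pos 17 -> NC
Final route key 26: smallest pos >= 26 is 58 -> NB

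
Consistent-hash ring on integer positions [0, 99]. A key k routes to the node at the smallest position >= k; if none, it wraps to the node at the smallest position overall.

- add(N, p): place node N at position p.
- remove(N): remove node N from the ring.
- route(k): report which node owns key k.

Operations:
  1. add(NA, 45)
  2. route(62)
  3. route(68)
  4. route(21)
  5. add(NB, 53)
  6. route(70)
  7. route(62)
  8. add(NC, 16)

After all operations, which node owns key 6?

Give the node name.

Answer: NC

Derivation:
Op 1: add NA@45 -> ring=[45:NA]
Op 2: route key 62: none >= 62, wrap to smallest pos 45 -> NA
Op 3: route key 68: none >= 68, wrap to smallest pos 45 -> NA
Op 4: route key 21: smallest pos >= 21 is 45 -> NA
Op 5: add NB@53 -> ring=[45:NA,53:NB]
Op 6: route key 70: none >= 70, wrap to smallest pos 45 -> NA
Op 7: route key 62: none >= 62, wrap to smallest pos 45 -> NA
Op 8: add NC@16 -> ring=[16:NC,45:NA,53:NB]
Final route key 6: smallest pos >= 6 is 16 -> NC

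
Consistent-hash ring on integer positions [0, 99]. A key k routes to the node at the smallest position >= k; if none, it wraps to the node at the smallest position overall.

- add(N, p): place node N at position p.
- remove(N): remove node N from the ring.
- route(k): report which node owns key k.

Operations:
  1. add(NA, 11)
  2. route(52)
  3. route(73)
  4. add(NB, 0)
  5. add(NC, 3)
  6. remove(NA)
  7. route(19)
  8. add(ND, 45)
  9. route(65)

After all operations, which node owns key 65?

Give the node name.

Answer: NB

Derivation:
Op 1: add NA@11 -> ring=[11:NA]
Op 2: route key 52: none >= 52, wrap to smallest pos 11 -> NA
Op 3: route key 73: none >= 73, wrap to smallest pos 11 -> NA
Op 4: add NB@0 -> ring=[0:NB,11:NA]
Op 5: add NC@3 -> ring=[0:NB,3:NC,11:NA]
Op 6: remove NA -> ring=[0:NB,3:NC]
Op 7: route key 19: none >= 19, wrap to smallest pos 0 -> NB
Op 8: add ND@45 -> ring=[0:NB,3:NC,45:ND]
Op 9: route key 65: none >= 65, wrap to smallest pos 0 -> NB
Final route key 65: none >= 65, wrap to smallest pos 0 -> NB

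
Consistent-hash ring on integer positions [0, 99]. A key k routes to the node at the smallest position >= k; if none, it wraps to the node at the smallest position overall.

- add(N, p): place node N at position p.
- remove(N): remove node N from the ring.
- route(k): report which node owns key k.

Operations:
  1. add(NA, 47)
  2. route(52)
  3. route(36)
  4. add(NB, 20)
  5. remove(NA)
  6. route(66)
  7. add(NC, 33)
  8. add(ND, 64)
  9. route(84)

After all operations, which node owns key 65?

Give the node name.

Op 1: add NA@47 -> ring=[47:NA]
Op 2: route key 52: none >= 52, wrap to smallest pos 47 -> NA
Op 3: route key 36: smallest pos >= 36 is 47 -> NA
Op 4: add NB@20 -> ring=[20:NB,47:NA]
Op 5: remove NA -> ring=[20:NB]
Op 6: route key 66: none >= 66, wrap to smallest pos 20 -> NB
Op 7: add NC@33 -> ring=[20:NB,33:NC]
Op 8: add ND@64 -> ring=[20:NB,33:NC,64:ND]
Op 9: route key 84: none >= 84, wrap to smallest pos 20 -> NB
Final route key 65: none >= 65, wrap to smallest pos 20 -> NB

Answer: NB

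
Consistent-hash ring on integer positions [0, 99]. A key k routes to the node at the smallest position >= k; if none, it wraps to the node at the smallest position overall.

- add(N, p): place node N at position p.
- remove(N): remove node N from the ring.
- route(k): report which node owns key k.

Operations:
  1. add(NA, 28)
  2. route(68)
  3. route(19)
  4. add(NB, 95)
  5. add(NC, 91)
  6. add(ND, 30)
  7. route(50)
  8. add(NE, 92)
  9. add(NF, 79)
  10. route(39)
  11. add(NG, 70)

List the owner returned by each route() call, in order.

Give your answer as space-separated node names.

Op 1: add NA@28 -> ring=[28:NA]
Op 2: route key 68: none >= 68, wrap to smallest pos 28 -> NA
Op 3: route key 19: smallest pos >= 19 is 28 -> NA
Op 4: add NB@95 -> ring=[28:NA,95:NB]
Op 5: add NC@91 -> ring=[28:NA,91:NC,95:NB]
Op 6: add ND@30 -> ring=[28:NA,30:ND,91:NC,95:NB]
Op 7: route key 50: smallest pos >= 50 is 91 -> NC
Op 8: add NE@92 -> ring=[28:NA,30:ND,91:NC,92:NE,95:NB]
Op 9: add NF@79 -> ring=[28:NA,30:ND,79:NF,91:NC,92:NE,95:NB]
Op 10: route key 39: smallest pos >= 39 is 79 -> NF
Op 11: add NG@70 -> ring=[28:NA,30:ND,70:NG,79:NF,91:NC,92:NE,95:NB]

Answer: NA NA NC NF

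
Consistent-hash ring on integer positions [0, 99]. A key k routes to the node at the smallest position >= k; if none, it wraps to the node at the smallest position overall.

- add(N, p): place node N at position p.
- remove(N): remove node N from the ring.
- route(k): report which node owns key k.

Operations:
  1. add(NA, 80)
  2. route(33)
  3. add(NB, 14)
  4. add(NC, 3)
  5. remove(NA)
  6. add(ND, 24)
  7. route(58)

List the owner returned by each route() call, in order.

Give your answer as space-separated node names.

Answer: NA NC

Derivation:
Op 1: add NA@80 -> ring=[80:NA]
Op 2: route key 33: smallest pos >= 33 is 80 -> NA
Op 3: add NB@14 -> ring=[14:NB,80:NA]
Op 4: add NC@3 -> ring=[3:NC,14:NB,80:NA]
Op 5: remove NA -> ring=[3:NC,14:NB]
Op 6: add ND@24 -> ring=[3:NC,14:NB,24:ND]
Op 7: route key 58: none >= 58, wrap to smallest pos 3 -> NC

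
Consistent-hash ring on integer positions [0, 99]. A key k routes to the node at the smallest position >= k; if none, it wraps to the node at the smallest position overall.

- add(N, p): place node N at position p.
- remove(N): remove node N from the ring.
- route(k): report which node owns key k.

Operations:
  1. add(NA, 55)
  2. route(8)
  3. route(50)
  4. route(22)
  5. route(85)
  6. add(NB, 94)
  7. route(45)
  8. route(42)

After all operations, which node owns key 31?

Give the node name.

Op 1: add NA@55 -> ring=[55:NA]
Op 2: route key 8: smallest pos >= 8 is 55 -> NA
Op 3: route key 50: smallest pos >= 50 is 55 -> NA
Op 4: route key 22: smallest pos >= 22 is 55 -> NA
Op 5: route key 85: none >= 85, wrap to smallest pos 55 -> NA
Op 6: add NB@94 -> ring=[55:NA,94:NB]
Op 7: route key 45: smallest pos >= 45 is 55 -> NA
Op 8: route key 42: smallest pos >= 42 is 55 -> NA
Final route key 31: smallest pos >= 31 is 55 -> NA

Answer: NA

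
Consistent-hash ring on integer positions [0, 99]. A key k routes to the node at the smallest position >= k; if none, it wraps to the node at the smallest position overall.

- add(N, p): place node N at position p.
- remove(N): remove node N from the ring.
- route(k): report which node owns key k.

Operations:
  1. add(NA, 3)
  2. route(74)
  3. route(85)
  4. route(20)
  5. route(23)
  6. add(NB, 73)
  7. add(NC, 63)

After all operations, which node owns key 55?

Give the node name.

Op 1: add NA@3 -> ring=[3:NA]
Op 2: route key 74: none >= 74, wrap to smallest pos 3 -> NA
Op 3: route key 85: none >= 85, wrap to smallest pos 3 -> NA
Op 4: route key 20: none >= 20, wrap to smallest pos 3 -> NA
Op 5: route key 23: none >= 23, wrap to smallest pos 3 -> NA
Op 6: add NB@73 -> ring=[3:NA,73:NB]
Op 7: add NC@63 -> ring=[3:NA,63:NC,73:NB]
Final route key 55: smallest pos >= 55 is 63 -> NC

Answer: NC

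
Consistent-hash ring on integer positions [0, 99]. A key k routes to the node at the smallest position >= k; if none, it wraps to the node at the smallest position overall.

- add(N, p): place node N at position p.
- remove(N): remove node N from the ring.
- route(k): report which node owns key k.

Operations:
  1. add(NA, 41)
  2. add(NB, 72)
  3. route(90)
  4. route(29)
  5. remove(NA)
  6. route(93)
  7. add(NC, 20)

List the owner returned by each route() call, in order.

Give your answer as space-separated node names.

Op 1: add NA@41 -> ring=[41:NA]
Op 2: add NB@72 -> ring=[41:NA,72:NB]
Op 3: route key 90: none >= 90, wrap to smallest pos 41 -> NA
Op 4: route key 29: smallest pos >= 29 is 41 -> NA
Op 5: remove NA -> ring=[72:NB]
Op 6: route key 93: none >= 93, wrap to smallest pos 72 -> NB
Op 7: add NC@20 -> ring=[20:NC,72:NB]

Answer: NA NA NB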